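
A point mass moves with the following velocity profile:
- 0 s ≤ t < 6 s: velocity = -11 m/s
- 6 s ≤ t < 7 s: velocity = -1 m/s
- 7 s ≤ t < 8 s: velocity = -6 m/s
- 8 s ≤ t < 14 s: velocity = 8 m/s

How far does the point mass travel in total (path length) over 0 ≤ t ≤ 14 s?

Distance (not displacement) is the total path length: add the absolute areas under v-t.
0–6 s: |-11| × 6 = 66 m
6–7 s: |-1| × 1 = 1 m
7–8 s: |-6| × 1 = 6 m
8–14 s: |8| × 6 = 48 m
Total distance = 121 m

121 m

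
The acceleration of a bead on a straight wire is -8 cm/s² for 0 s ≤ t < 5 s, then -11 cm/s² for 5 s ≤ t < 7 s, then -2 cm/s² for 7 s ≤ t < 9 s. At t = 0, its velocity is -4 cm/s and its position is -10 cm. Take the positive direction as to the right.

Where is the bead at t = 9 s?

On each constant-a segment, Δv = aΔt and Δx = v₀Δt + ½aΔt²; chain segment to segment.
0–5 s: v starts -4 cm/s; Δx = -4·5 + ½·-8·5² = -120 cm; v ends -44 cm/s.
5–7 s: v starts -44 cm/s; Δx = -44·2 + ½·-11·2² = -110 cm; v ends -66 cm/s.
7–9 s: v starts -66 cm/s; Δx = -66·2 + ½·-2·2² = -136 cm; v ends -70 cm/s.
x(9) = -10 + Σ Δx = -376 cm.

-376 cm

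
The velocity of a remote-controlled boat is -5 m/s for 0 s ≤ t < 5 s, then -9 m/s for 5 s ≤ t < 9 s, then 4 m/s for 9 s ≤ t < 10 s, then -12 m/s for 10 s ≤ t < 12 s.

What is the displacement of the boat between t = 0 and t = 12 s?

Net displacement equals the area under the velocity-time graph (areas below the axis count negative).
0–5 s: -5 × 5 = -25 m
5–9 s: -9 × 4 = -36 m
9–10 s: 4 × 1 = 4 m
10–12 s: -12 × 2 = -24 m
Net displacement = -81 m

-81 m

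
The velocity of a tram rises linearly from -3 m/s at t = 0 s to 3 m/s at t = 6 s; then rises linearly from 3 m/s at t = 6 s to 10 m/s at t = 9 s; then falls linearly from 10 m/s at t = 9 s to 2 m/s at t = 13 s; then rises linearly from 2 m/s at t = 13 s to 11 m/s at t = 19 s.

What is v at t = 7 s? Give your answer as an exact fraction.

16/3 m/s

On 6–9 s the graph is linear from 3 to 10 m/s: v(7) = 3 + (10 − 3)·(7 − 6)/(9 − 6) = 16/3 m/s.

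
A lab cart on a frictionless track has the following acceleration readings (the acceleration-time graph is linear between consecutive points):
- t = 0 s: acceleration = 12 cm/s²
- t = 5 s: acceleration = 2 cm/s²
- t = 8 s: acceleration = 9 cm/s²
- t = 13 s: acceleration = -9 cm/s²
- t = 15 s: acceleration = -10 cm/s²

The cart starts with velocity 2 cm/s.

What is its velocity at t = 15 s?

Δv equals the area under the a-t graph; then v = v₀ + Δv.
0–5 s: ½(12 + 2)(5) = 35 cm/s
5–8 s: ½(2 + 9)(3) = 16.5 cm/s
8–13 s: ½(9 + -9)(5) = 0 cm/s
13–15 s: ½(-9 + -10)(2) = -19 cm/s
Δv = 32.5 cm/s, so v(15) = 2 + (32.5) = 34.5 cm/s.

34.5 cm/s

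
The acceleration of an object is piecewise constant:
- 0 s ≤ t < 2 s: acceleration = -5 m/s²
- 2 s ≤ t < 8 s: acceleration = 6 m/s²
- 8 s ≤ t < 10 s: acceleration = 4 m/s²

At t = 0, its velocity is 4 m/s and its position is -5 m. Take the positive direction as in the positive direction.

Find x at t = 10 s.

On each constant-a segment, Δv = aΔt and Δx = v₀Δt + ½aΔt²; chain segment to segment.
0–2 s: v starts 4 m/s; Δx = 4·2 + ½·-5·2² = -2 m; v ends -6 m/s.
2–8 s: v starts -6 m/s; Δx = -6·6 + ½·6·6² = 72 m; v ends 30 m/s.
8–10 s: v starts 30 m/s; Δx = 30·2 + ½·4·2² = 68 m; v ends 38 m/s.
x(10) = -5 + Σ Δx = 133 m.

133 m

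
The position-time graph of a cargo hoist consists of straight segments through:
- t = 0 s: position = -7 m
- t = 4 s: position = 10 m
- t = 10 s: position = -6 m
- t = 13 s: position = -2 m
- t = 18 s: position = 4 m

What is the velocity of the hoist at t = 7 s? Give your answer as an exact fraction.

-8/3 m/s

Velocity is the slope of the x-t graph on 4–10 s: (-6 − 10)/(10 − 4) = -8/3 m/s.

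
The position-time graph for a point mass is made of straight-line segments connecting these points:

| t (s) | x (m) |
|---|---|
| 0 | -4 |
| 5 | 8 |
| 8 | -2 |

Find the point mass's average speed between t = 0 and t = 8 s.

Average speed = (total path length)/(elapsed time); on a piecewise-linear x-t graph the path length is Σ|Δx|.
0–5 s: |Δx| = |8 − -4| = 12 m
5–8 s: |Δx| = |-2 − 8| = 10 m
Total path = 22 m; average speed = 22/8 = 2.75 m/s.

2.75 m/s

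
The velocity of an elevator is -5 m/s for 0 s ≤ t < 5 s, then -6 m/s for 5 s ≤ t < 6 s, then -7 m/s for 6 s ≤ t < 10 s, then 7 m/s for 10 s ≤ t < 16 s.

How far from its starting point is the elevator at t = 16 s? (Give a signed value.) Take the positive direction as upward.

Net displacement equals the area under the velocity-time graph (areas below the axis count negative).
0–5 s: -5 × 5 = -25 m
5–6 s: -6 × 1 = -6 m
6–10 s: -7 × 4 = -28 m
10–16 s: 7 × 6 = 42 m
Net displacement = -17 m

-17 m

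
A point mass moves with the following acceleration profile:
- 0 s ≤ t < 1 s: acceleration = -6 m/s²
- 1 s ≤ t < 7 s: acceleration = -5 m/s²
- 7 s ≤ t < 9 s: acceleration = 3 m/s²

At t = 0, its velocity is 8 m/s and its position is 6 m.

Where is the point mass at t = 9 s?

On each constant-a segment, Δv = aΔt and Δx = v₀Δt + ½aΔt²; chain segment to segment.
0–1 s: v starts 8 m/s; Δx = 8·1 + ½·-6·1² = 5 m; v ends 2 m/s.
1–7 s: v starts 2 m/s; Δx = 2·6 + ½·-5·6² = -78 m; v ends -28 m/s.
7–9 s: v starts -28 m/s; Δx = -28·2 + ½·3·2² = -50 m; v ends -22 m/s.
x(9) = 6 + Σ Δx = -117 m.

-117 m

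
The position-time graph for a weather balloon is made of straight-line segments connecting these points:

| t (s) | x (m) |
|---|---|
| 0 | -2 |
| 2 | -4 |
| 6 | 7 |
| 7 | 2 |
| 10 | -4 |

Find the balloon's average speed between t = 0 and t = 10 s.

2.4 m/s

Average speed = (total path length)/(elapsed time); on a piecewise-linear x-t graph the path length is Σ|Δx|.
0–2 s: |Δx| = |-4 − -2| = 2 m
2–6 s: |Δx| = |7 − -4| = 11 m
6–7 s: |Δx| = |2 − 7| = 5 m
7–10 s: |Δx| = |-4 − 2| = 6 m
Total path = 24 m; average speed = 24/10 = 2.4 m/s.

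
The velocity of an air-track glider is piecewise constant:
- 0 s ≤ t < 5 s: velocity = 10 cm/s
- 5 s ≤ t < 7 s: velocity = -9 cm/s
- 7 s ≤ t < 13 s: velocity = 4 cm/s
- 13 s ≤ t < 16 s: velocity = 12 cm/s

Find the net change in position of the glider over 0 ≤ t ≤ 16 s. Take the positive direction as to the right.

Displacement is the signed area under the v-t curve.
0–5 s: 10 × 5 = 50 cm
5–7 s: -9 × 2 = -18 cm
7–13 s: 4 × 6 = 24 cm
13–16 s: 12 × 3 = 36 cm
Net displacement = 92 cm

92 cm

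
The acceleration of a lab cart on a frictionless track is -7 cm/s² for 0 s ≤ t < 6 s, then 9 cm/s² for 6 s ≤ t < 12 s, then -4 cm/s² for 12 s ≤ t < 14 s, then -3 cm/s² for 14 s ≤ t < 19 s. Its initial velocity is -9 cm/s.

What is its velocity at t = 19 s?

Δv equals the area under the a-t graph; then v = v₀ + Δv.
0–6 s: -7 × 6 = -42 cm/s
6–12 s: 9 × 6 = 54 cm/s
12–14 s: -4 × 2 = -8 cm/s
14–19 s: -3 × 5 = -15 cm/s
Δv = -11 cm/s, so v(19) = -9 + (-11) = -20 cm/s.

-20 cm/s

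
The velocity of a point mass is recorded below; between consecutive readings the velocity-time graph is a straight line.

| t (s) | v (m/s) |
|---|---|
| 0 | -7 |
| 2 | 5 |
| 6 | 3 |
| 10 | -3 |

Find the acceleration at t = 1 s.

6 m/s²

Acceleration is the slope of the v-t graph on 0–2 s: (5 − -7)/(2 − 0) = 6 m/s².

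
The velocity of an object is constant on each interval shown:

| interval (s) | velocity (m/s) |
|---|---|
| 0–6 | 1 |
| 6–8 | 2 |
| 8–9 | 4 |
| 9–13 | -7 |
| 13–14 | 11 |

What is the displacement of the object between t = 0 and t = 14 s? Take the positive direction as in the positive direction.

-3 m

Net displacement equals the area under the velocity-time graph (areas below the axis count negative).
0–6 s: 1 × 6 = 6 m
6–8 s: 2 × 2 = 4 m
8–9 s: 4 × 1 = 4 m
9–13 s: -7 × 4 = -28 m
13–14 s: 11 × 1 = 11 m
Net displacement = -3 m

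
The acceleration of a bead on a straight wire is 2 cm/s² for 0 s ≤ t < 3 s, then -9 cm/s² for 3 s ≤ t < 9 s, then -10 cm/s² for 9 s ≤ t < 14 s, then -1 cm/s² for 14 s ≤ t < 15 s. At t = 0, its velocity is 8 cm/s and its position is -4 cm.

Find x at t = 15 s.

On each constant-a segment, Δv = aΔt and Δx = v₀Δt + ½aΔt²; chain segment to segment.
0–3 s: v starts 8 cm/s; Δx = 8·3 + ½·2·3² = 33 cm; v ends 14 cm/s.
3–9 s: v starts 14 cm/s; Δx = 14·6 + ½·-9·6² = -78 cm; v ends -40 cm/s.
9–14 s: v starts -40 cm/s; Δx = -40·5 + ½·-10·5² = -325 cm; v ends -90 cm/s.
14–15 s: v starts -90 cm/s; Δx = -90·1 + ½·-1·1² = -90.5 cm; v ends -91 cm/s.
x(15) = -4 + Σ Δx = -464.5 cm.

-464.5 cm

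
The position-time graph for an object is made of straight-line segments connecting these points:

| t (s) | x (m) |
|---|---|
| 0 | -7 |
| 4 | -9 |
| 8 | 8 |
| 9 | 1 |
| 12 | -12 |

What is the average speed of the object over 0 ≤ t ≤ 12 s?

Average speed = (total path length)/(elapsed time); on a piecewise-linear x-t graph the path length is Σ|Δx|.
0–4 s: |Δx| = |-9 − -7| = 2 m
4–8 s: |Δx| = |8 − -9| = 17 m
8–9 s: |Δx| = |1 − 8| = 7 m
9–12 s: |Δx| = |-12 − 1| = 13 m
Total path = 39 m; average speed = 39/12 = 3.25 m/s.

3.25 m/s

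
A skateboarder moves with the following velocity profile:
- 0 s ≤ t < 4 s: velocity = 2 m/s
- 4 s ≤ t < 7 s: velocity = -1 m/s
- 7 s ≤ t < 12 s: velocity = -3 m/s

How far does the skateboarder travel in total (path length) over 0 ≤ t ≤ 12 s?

26 m

Total distance travelled is ∫|v| dt — sum the magnitudes of each area piece.
0–4 s: |2| × 4 = 8 m
4–7 s: |-1| × 3 = 3 m
7–12 s: |-3| × 5 = 15 m
Total distance = 26 m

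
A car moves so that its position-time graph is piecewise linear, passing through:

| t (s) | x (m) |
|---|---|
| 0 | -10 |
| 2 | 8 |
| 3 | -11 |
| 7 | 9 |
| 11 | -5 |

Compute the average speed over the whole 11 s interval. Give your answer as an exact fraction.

Average speed = (total path length)/(elapsed time); on a piecewise-linear x-t graph the path length is Σ|Δx|.
0–2 s: |Δx| = |8 − -10| = 18 m
2–3 s: |Δx| = |-11 − 8| = 19 m
3–7 s: |Δx| = |9 − -11| = 20 m
7–11 s: |Δx| = |-5 − 9| = 14 m
Total path = 71 m; average speed = 71/11 = 71/11 m/s.

71/11 m/s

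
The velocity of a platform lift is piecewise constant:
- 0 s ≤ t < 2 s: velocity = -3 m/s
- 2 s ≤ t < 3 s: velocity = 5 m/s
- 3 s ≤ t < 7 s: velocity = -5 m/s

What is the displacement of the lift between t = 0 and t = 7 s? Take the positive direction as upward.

Net displacement equals the area under the velocity-time graph (areas below the axis count negative).
0–2 s: -3 × 2 = -6 m
2–3 s: 5 × 1 = 5 m
3–7 s: -5 × 4 = -20 m
Net displacement = -21 m

-21 m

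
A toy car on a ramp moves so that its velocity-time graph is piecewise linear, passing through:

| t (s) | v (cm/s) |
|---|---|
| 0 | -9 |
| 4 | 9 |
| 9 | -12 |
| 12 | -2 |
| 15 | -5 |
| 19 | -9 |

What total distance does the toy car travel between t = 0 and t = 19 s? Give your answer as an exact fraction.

Distance (not displacement) is the total path length: add the absolute areas under v-t.
0–4 s: v = 0 at t = 2 s; triangle areas 9 + 9 = 18 cm
4–9 s: v = 0 at t = 43/7 s; triangle areas 135/14 + 120/7 = 375/14 cm
9–12 s: |½(-12 + -2)(3)| = 21 cm
12–15 s: |½(-2 + -5)(3)| = 10.5 cm
15–19 s: |½(-5 + -9)(4)| = 28 cm
Total distance = 730/7 cm

730/7 cm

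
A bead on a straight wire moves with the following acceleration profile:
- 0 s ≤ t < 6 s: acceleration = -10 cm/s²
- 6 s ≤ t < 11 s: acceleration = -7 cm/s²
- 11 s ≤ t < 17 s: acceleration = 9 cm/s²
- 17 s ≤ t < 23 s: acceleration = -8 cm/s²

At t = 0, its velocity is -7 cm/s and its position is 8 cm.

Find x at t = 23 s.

-1518.5 cm

On each constant-a segment, Δv = aΔt and Δx = v₀Δt + ½aΔt²; chain segment to segment.
0–6 s: v starts -7 cm/s; Δx = -7·6 + ½·-10·6² = -222 cm; v ends -67 cm/s.
6–11 s: v starts -67 cm/s; Δx = -67·5 + ½·-7·5² = -422.5 cm; v ends -102 cm/s.
11–17 s: v starts -102 cm/s; Δx = -102·6 + ½·9·6² = -450 cm; v ends -48 cm/s.
17–23 s: v starts -48 cm/s; Δx = -48·6 + ½·-8·6² = -432 cm; v ends -96 cm/s.
x(23) = 8 + Σ Δx = -1518.5 cm.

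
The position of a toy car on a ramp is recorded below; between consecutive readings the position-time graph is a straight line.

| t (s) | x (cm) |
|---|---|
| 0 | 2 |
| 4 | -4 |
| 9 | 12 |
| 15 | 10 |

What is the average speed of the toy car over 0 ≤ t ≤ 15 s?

Average speed = (total path length)/(elapsed time); on a piecewise-linear x-t graph the path length is Σ|Δx|.
0–4 s: |Δx| = |-4 − 2| = 6 cm
4–9 s: |Δx| = |12 − -4| = 16 cm
9–15 s: |Δx| = |10 − 12| = 2 cm
Total path = 24 cm; average speed = 24/15 = 1.6 cm/s.

1.6 cm/s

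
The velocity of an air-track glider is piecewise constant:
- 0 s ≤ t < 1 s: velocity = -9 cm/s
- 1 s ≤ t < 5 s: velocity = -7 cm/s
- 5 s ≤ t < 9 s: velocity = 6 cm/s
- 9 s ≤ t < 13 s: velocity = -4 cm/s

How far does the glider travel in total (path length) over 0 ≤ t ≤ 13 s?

Total distance travelled is ∫|v| dt — sum the magnitudes of each area piece.
0–1 s: |-9| × 1 = 9 cm
1–5 s: |-7| × 4 = 28 cm
5–9 s: |6| × 4 = 24 cm
9–13 s: |-4| × 4 = 16 cm
Total distance = 77 cm

77 cm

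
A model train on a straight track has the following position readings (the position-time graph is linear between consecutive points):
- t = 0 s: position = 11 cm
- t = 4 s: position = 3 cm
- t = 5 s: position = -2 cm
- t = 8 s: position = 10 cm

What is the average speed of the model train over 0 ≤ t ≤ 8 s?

Average speed = (total path length)/(elapsed time); on a piecewise-linear x-t graph the path length is Σ|Δx|.
0–4 s: |Δx| = |3 − 11| = 8 cm
4–5 s: |Δx| = |-2 − 3| = 5 cm
5–8 s: |Δx| = |10 − -2| = 12 cm
Total path = 25 cm; average speed = 25/8 = 3.125 cm/s.

3.125 cm/s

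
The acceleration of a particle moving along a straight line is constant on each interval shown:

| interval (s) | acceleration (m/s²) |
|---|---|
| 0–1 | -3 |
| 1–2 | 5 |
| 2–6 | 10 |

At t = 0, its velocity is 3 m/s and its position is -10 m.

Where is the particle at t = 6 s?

94 m

On each constant-a segment, Δv = aΔt and Δx = v₀Δt + ½aΔt²; chain segment to segment.
0–1 s: v starts 3 m/s; Δx = 3·1 + ½·-3·1² = 1.5 m; v ends 0 m/s.
1–2 s: v starts 0 m/s; Δx = 0·1 + ½·5·1² = 2.5 m; v ends 5 m/s.
2–6 s: v starts 5 m/s; Δx = 5·4 + ½·10·4² = 100 m; v ends 45 m/s.
x(6) = -10 + Σ Δx = 94 m.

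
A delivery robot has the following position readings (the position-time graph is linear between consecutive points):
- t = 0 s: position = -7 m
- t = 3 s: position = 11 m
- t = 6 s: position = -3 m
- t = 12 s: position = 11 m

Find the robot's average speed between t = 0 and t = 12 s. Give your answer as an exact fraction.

Average speed = (total path length)/(elapsed time); on a piecewise-linear x-t graph the path length is Σ|Δx|.
0–3 s: |Δx| = |11 − -7| = 18 m
3–6 s: |Δx| = |-3 − 11| = 14 m
6–12 s: |Δx| = |11 − -3| = 14 m
Total path = 46 m; average speed = 46/12 = 23/6 m/s.

23/6 m/s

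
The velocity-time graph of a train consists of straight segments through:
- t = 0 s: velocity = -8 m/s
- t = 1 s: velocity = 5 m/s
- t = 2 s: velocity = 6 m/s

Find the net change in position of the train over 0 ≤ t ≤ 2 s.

4 m

Net displacement equals the area under the velocity-time graph (areas below the axis count negative).
0–1 s: ½(-8 + 5)(1) = -1.5 m
1–2 s: ½(5 + 6)(1) = 5.5 m
Net displacement = 4 m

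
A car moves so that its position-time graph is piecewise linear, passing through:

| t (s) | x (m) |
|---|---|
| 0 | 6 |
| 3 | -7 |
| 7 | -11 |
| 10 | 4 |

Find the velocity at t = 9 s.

5 m/s

Velocity is the slope of the x-t graph on 7–10 s: (4 − -11)/(10 − 7) = 5 m/s.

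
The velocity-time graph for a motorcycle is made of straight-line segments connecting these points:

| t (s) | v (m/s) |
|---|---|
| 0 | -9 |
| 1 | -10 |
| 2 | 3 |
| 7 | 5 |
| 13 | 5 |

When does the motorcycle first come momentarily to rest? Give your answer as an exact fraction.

v changes sign on 1–2 s (from -10 to 3); the graph is linear there, so v = 0 at t = 1 + (10)·(2 − 1)/(3 − -10) = 23/13 s.

t = 23/13 s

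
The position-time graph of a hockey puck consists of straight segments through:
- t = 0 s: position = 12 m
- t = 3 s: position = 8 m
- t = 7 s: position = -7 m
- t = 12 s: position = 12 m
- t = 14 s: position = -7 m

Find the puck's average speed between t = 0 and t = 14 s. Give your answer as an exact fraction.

Average speed = (total path length)/(elapsed time); on a piecewise-linear x-t graph the path length is Σ|Δx|.
0–3 s: |Δx| = |8 − 12| = 4 m
3–7 s: |Δx| = |-7 − 8| = 15 m
7–12 s: |Δx| = |12 − -7| = 19 m
12–14 s: |Δx| = |-7 − 12| = 19 m
Total path = 57 m; average speed = 57/14 = 57/14 m/s.

57/14 m/s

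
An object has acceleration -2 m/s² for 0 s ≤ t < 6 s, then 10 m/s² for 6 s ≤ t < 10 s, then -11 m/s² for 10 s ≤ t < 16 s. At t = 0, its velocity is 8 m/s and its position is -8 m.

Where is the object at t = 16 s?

86 m

On each constant-a segment, Δv = aΔt and Δx = v₀Δt + ½aΔt²; chain segment to segment.
0–6 s: v starts 8 m/s; Δx = 8·6 + ½·-2·6² = 12 m; v ends -4 m/s.
6–10 s: v starts -4 m/s; Δx = -4·4 + ½·10·4² = 64 m; v ends 36 m/s.
10–16 s: v starts 36 m/s; Δx = 36·6 + ½·-11·6² = 18 m; v ends -30 m/s.
x(16) = -8 + Σ Δx = 86 m.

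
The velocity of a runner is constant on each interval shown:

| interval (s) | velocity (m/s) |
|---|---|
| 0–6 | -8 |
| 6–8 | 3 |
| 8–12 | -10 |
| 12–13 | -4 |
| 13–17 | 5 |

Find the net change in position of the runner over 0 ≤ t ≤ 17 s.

Net displacement equals the area under the velocity-time graph (areas below the axis count negative).
0–6 s: -8 × 6 = -48 m
6–8 s: 3 × 2 = 6 m
8–12 s: -10 × 4 = -40 m
12–13 s: -4 × 1 = -4 m
13–17 s: 5 × 4 = 20 m
Net displacement = -66 m

-66 m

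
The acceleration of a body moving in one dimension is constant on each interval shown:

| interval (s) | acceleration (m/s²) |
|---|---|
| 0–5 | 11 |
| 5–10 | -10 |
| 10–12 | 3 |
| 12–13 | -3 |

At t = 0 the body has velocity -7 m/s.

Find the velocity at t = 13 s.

1 m/s

Δv equals the area under the a-t graph; then v = v₀ + Δv.
0–5 s: 11 × 5 = 55 m/s
5–10 s: -10 × 5 = -50 m/s
10–12 s: 3 × 2 = 6 m/s
12–13 s: -3 × 1 = -3 m/s
Δv = 8 m/s, so v(13) = -7 + (8) = 1 m/s.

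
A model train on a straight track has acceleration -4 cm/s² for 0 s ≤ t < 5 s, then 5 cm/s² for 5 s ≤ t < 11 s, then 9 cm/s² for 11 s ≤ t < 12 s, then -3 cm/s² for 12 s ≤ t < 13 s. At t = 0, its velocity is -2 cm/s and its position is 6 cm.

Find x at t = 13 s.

On each constant-a segment, Δv = aΔt and Δx = v₀Δt + ½aΔt²; chain segment to segment.
0–5 s: v starts -2 cm/s; Δx = -2·5 + ½·-4·5² = -60 cm; v ends -22 cm/s.
5–11 s: v starts -22 cm/s; Δx = -22·6 + ½·5·6² = -42 cm; v ends 8 cm/s.
11–12 s: v starts 8 cm/s; Δx = 8·1 + ½·9·1² = 12.5 cm; v ends 17 cm/s.
12–13 s: v starts 17 cm/s; Δx = 17·1 + ½·-3·1² = 15.5 cm; v ends 14 cm/s.
x(13) = 6 + Σ Δx = -68 cm.

-68 cm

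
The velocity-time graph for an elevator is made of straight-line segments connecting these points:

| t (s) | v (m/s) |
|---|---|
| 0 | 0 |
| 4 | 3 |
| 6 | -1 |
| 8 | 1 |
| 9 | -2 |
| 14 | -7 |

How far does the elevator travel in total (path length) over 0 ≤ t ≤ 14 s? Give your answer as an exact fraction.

197/6 m

Distance (not displacement) is the total path length: add the absolute areas under v-t.
0–4 s: |½(0 + 3)(4)| = 6 m
4–6 s: v = 0 at t = 5.5 s; triangle areas 2.25 + 0.25 = 2.5 m
6–8 s: v = 0 at t = 7 s; triangle areas 0.5 + 0.5 = 1 m
8–9 s: v = 0 at t = 25/3 s; triangle areas 1/6 + 2/3 = 5/6 m
9–14 s: |½(-2 + -7)(5)| = 22.5 m
Total distance = 197/6 m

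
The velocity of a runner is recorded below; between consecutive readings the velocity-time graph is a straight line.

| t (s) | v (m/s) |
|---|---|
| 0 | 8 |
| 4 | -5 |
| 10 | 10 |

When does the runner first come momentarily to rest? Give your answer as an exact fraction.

t = 32/13 s

v changes sign on 0–4 s (from 8 to -5); the graph is linear there, so v = 0 at t = 0 + (-8)·(4 − 0)/(-5 − 8) = 32/13 s.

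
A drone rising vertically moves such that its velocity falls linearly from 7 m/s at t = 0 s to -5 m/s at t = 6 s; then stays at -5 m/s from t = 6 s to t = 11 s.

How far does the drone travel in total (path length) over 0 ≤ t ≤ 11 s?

43.5 m

Distance (not displacement) is the total path length: add the absolute areas under v-t.
0–6 s: v = 0 at t = 3.5 s; triangle areas 12.25 + 6.25 = 18.5 m
6–11 s: |-5| × 5 = 25 m
Total distance = 43.5 m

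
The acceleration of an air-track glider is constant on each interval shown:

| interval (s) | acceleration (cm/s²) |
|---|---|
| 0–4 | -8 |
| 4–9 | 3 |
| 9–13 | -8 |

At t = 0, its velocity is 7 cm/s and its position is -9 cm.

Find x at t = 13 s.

On each constant-a segment, Δv = aΔt and Δx = v₀Δt + ½aΔt²; chain segment to segment.
0–4 s: v starts 7 cm/s; Δx = 7·4 + ½·-8·4² = -36 cm; v ends -25 cm/s.
4–9 s: v starts -25 cm/s; Δx = -25·5 + ½·3·5² = -87.5 cm; v ends -10 cm/s.
9–13 s: v starts -10 cm/s; Δx = -10·4 + ½·-8·4² = -104 cm; v ends -42 cm/s.
x(13) = -9 + Σ Δx = -236.5 cm.

-236.5 cm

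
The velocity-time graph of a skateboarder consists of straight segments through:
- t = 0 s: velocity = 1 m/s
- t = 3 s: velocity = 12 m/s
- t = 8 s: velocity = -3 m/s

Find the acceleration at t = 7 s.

Acceleration is the slope of the v-t graph on 3–8 s: (-3 − 12)/(8 − 3) = -3 m/s².

-3 m/s²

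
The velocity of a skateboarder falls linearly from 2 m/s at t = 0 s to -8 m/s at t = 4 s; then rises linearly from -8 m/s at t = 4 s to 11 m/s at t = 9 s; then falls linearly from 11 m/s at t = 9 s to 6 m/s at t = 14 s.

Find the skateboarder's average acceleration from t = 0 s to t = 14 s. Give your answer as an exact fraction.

2/7 m/s²

Average acceleration = Δv/Δt = (6 − 2)/(14 − 0) = 2/7 m/s².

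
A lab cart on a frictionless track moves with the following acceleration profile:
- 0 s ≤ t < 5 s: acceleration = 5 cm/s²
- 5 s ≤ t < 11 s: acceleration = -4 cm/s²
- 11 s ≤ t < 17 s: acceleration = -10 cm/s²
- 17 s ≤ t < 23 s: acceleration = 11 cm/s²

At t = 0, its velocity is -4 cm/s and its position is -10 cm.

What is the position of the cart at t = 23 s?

-291.5 cm

On each constant-a segment, Δv = aΔt and Δx = v₀Δt + ½aΔt²; chain segment to segment.
0–5 s: v starts -4 cm/s; Δx = -4·5 + ½·5·5² = 42.5 cm; v ends 21 cm/s.
5–11 s: v starts 21 cm/s; Δx = 21·6 + ½·-4·6² = 54 cm; v ends -3 cm/s.
11–17 s: v starts -3 cm/s; Δx = -3·6 + ½·-10·6² = -198 cm; v ends -63 cm/s.
17–23 s: v starts -63 cm/s; Δx = -63·6 + ½·11·6² = -180 cm; v ends 3 cm/s.
x(23) = -10 + Σ Δx = -291.5 cm.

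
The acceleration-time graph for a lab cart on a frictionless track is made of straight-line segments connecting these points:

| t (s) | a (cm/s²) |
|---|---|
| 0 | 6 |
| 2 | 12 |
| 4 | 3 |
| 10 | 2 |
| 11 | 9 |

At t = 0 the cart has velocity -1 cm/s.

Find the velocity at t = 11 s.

Δv equals the area under the a-t graph; then v = v₀ + Δv.
0–2 s: ½(6 + 12)(2) = 18 cm/s
2–4 s: ½(12 + 3)(2) = 15 cm/s
4–10 s: ½(3 + 2)(6) = 15 cm/s
10–11 s: ½(2 + 9)(1) = 5.5 cm/s
Δv = 53.5 cm/s, so v(11) = -1 + (53.5) = 52.5 cm/s.

52.5 cm/s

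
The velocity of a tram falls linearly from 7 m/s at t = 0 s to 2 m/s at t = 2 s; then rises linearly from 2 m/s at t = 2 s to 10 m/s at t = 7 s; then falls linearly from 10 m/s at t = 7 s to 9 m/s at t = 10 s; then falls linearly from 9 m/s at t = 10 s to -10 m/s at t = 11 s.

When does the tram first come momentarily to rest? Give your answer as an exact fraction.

t = 199/19 s

v changes sign on 10–11 s (from 9 to -10); the graph is linear there, so v = 0 at t = 10 + (-9)·(11 − 10)/(-10 − 9) = 199/19 s.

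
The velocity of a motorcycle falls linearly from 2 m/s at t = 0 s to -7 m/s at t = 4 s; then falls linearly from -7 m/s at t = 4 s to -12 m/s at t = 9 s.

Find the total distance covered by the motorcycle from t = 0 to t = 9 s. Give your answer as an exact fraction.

1067/18 m

Distance (not displacement) is the total path length: add the absolute areas under v-t.
0–4 s: v = 0 at t = 8/9 s; triangle areas 8/9 + 98/9 = 106/9 m
4–9 s: |½(-7 + -12)(5)| = 47.5 m
Total distance = 1067/18 m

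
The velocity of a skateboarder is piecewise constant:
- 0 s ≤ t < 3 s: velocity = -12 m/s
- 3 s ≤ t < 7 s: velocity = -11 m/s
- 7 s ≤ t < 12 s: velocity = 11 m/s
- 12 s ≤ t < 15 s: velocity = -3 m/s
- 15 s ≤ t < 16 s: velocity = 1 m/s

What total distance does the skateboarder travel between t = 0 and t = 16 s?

Total distance travelled is ∫|v| dt — sum the magnitudes of each area piece.
0–3 s: |-12| × 3 = 36 m
3–7 s: |-11| × 4 = 44 m
7–12 s: |11| × 5 = 55 m
12–15 s: |-3| × 3 = 9 m
15–16 s: |1| × 1 = 1 m
Total distance = 145 m

145 m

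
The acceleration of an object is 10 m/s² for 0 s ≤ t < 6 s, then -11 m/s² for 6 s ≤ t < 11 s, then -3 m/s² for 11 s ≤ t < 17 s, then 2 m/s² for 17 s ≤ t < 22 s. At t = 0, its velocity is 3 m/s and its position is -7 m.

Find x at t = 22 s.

337.5 m

On each constant-a segment, Δv = aΔt and Δx = v₀Δt + ½aΔt²; chain segment to segment.
0–6 s: v starts 3 m/s; Δx = 3·6 + ½·10·6² = 198 m; v ends 63 m/s.
6–11 s: v starts 63 m/s; Δx = 63·5 + ½·-11·5² = 177.5 m; v ends 8 m/s.
11–17 s: v starts 8 m/s; Δx = 8·6 + ½·-3·6² = -6 m; v ends -10 m/s.
17–22 s: v starts -10 m/s; Δx = -10·5 + ½·2·5² = -25 m; v ends 0 m/s.
x(22) = -7 + Σ Δx = 337.5 m.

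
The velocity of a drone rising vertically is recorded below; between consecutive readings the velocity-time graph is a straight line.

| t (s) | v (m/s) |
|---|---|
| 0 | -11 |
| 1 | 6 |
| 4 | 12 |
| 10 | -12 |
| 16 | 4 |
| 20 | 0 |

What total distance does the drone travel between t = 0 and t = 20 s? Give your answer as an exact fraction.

3591/34 m

Distance (not displacement) is the total path length: add the absolute areas under v-t.
0–1 s: v = 0 at t = 11/17 s; triangle areas 121/34 + 18/17 = 157/34 m
1–4 s: |½(6 + 12)(3)| = 27 m
4–10 s: v = 0 at t = 7 s; triangle areas 18 + 18 = 36 m
10–16 s: v = 0 at t = 14.5 s; triangle areas 27 + 3 = 30 m
16–20 s: |½(4 + 0)(4)| = 8 m
Total distance = 3591/34 m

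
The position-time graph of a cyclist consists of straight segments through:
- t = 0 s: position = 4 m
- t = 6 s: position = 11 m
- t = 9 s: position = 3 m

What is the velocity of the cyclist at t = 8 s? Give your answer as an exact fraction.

Velocity is the slope of the x-t graph on 6–9 s: (3 − 11)/(9 − 6) = -8/3 m/s.

-8/3 m/s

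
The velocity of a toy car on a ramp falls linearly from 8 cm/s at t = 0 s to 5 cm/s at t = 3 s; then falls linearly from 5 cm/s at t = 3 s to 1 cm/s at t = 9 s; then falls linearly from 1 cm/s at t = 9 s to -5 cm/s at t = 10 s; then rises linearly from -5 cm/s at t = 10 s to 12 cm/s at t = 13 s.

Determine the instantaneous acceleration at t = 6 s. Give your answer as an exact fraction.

Acceleration is the slope of the v-t graph on 3–9 s: (1 − 5)/(9 − 3) = -2/3 cm/s².

-2/3 cm/s²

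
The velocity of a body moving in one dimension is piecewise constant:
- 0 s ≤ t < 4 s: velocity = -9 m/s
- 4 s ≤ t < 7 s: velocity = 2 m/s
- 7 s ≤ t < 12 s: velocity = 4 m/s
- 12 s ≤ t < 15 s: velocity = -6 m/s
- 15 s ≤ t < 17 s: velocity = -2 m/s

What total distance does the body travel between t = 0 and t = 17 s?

84 m

Total distance travelled is ∫|v| dt — sum the magnitudes of each area piece.
0–4 s: |-9| × 4 = 36 m
4–7 s: |2| × 3 = 6 m
7–12 s: |4| × 5 = 20 m
12–15 s: |-6| × 3 = 18 m
15–17 s: |-2| × 2 = 4 m
Total distance = 84 m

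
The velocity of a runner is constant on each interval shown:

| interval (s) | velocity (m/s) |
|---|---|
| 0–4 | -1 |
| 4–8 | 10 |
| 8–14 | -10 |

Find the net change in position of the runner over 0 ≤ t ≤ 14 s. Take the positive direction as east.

Net displacement equals the area under the velocity-time graph (areas below the axis count negative).
0–4 s: -1 × 4 = -4 m
4–8 s: 10 × 4 = 40 m
8–14 s: -10 × 6 = -60 m
Net displacement = -24 m

-24 m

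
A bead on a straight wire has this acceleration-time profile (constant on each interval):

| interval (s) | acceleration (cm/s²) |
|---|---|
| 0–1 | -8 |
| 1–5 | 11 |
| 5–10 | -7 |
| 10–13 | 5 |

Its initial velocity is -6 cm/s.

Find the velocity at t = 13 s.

10 cm/s

Δv equals the area under the a-t graph; then v = v₀ + Δv.
0–1 s: -8 × 1 = -8 cm/s
1–5 s: 11 × 4 = 44 cm/s
5–10 s: -7 × 5 = -35 cm/s
10–13 s: 5 × 3 = 15 cm/s
Δv = 16 cm/s, so v(13) = -6 + (16) = 10 cm/s.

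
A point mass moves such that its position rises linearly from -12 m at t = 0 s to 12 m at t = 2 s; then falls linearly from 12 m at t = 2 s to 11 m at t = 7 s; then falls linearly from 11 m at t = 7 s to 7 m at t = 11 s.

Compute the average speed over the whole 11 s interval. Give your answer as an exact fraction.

29/11 m/s

Average speed = (total path length)/(elapsed time); on a piecewise-linear x-t graph the path length is Σ|Δx|.
0–2 s: |Δx| = |12 − -12| = 24 m
2–7 s: |Δx| = |11 − 12| = 1 m
7–11 s: |Δx| = |7 − 11| = 4 m
Total path = 29 m; average speed = 29/11 = 29/11 m/s.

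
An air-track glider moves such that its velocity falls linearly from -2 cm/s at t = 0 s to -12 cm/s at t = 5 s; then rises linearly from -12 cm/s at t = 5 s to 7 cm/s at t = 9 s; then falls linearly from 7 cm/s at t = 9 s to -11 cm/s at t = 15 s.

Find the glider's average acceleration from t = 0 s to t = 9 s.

Average acceleration = Δv/Δt = (7 − -2)/(9 − 0) = 1 cm/s².

1 cm/s²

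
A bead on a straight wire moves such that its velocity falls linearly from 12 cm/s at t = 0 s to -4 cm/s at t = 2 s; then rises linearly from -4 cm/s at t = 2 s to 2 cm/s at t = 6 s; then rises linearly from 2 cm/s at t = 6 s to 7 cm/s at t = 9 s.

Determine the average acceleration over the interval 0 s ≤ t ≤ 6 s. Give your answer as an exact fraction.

-5/3 cm/s²

Average acceleration = Δv/Δt = (2 − 12)/(6 − 0) = -5/3 cm/s².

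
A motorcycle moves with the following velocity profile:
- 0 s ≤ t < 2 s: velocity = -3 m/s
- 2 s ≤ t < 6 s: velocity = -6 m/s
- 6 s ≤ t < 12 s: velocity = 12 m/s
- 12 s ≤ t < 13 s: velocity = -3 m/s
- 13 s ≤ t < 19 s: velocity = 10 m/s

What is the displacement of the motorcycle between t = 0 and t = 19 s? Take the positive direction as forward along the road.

99 m

Displacement is the signed area under the v-t curve.
0–2 s: -3 × 2 = -6 m
2–6 s: -6 × 4 = -24 m
6–12 s: 12 × 6 = 72 m
12–13 s: -3 × 1 = -3 m
13–19 s: 10 × 6 = 60 m
Net displacement = 99 m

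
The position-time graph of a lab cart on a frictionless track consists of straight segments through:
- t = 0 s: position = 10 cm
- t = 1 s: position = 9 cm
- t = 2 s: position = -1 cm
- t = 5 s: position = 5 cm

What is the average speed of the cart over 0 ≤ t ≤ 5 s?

3.4 cm/s

Average speed = (total path length)/(elapsed time); on a piecewise-linear x-t graph the path length is Σ|Δx|.
0–1 s: |Δx| = |9 − 10| = 1 cm
1–2 s: |Δx| = |-1 − 9| = 10 cm
2–5 s: |Δx| = |5 − -1| = 6 cm
Total path = 17 cm; average speed = 17/5 = 3.4 cm/s.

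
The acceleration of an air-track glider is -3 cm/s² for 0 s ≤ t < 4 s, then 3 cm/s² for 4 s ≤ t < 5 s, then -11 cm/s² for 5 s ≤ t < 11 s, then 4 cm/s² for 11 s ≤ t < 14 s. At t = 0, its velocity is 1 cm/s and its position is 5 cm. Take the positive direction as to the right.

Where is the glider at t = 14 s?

-474.5 cm

On each constant-a segment, Δv = aΔt and Δx = v₀Δt + ½aΔt²; chain segment to segment.
0–4 s: v starts 1 cm/s; Δx = 1·4 + ½·-3·4² = -20 cm; v ends -11 cm/s.
4–5 s: v starts -11 cm/s; Δx = -11·1 + ½·3·1² = -9.5 cm; v ends -8 cm/s.
5–11 s: v starts -8 cm/s; Δx = -8·6 + ½·-11·6² = -246 cm; v ends -74 cm/s.
11–14 s: v starts -74 cm/s; Δx = -74·3 + ½·4·3² = -204 cm; v ends -62 cm/s.
x(14) = 5 + Σ Δx = -474.5 cm.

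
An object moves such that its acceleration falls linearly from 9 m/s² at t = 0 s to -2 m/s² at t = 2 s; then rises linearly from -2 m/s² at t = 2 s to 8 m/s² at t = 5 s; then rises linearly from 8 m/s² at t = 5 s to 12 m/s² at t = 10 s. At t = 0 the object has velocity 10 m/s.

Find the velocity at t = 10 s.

76 m/s

Δv equals the area under the a-t graph; then v = v₀ + Δv.
0–2 s: ½(9 + -2)(2) = 7 m/s
2–5 s: ½(-2 + 8)(3) = 9 m/s
5–10 s: ½(8 + 12)(5) = 50 m/s
Δv = 66 m/s, so v(10) = 10 + (66) = 76 m/s.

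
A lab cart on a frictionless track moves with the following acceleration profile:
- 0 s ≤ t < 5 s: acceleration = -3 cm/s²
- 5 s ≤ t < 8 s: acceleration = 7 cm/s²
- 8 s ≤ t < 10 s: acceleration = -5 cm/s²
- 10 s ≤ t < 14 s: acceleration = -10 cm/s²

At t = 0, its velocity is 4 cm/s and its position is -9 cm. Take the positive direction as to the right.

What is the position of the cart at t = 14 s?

-98 cm

On each constant-a segment, Δv = aΔt and Δx = v₀Δt + ½aΔt²; chain segment to segment.
0–5 s: v starts 4 cm/s; Δx = 4·5 + ½·-3·5² = -17.5 cm; v ends -11 cm/s.
5–8 s: v starts -11 cm/s; Δx = -11·3 + ½·7·3² = -1.5 cm; v ends 10 cm/s.
8–10 s: v starts 10 cm/s; Δx = 10·2 + ½·-5·2² = 10 cm; v ends 0 cm/s.
10–14 s: v starts 0 cm/s; Δx = 0·4 + ½·-10·4² = -80 cm; v ends -40 cm/s.
x(14) = -9 + Σ Δx = -98 cm.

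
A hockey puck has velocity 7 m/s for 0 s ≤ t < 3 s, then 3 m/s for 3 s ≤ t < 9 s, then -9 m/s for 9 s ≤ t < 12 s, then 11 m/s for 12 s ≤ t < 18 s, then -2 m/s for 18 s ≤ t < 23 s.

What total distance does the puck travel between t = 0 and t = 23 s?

142 m

Distance (not displacement) is the total path length: add the absolute areas under v-t.
0–3 s: |7| × 3 = 21 m
3–9 s: |3| × 6 = 18 m
9–12 s: |-9| × 3 = 27 m
12–18 s: |11| × 6 = 66 m
18–23 s: |-2| × 5 = 10 m
Total distance = 142 m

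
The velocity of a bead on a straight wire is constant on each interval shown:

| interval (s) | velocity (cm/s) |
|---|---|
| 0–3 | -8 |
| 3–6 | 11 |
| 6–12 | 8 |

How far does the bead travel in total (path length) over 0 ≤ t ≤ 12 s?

Distance (not displacement) is the total path length: add the absolute areas under v-t.
0–3 s: |-8| × 3 = 24 cm
3–6 s: |11| × 3 = 33 cm
6–12 s: |8| × 6 = 48 cm
Total distance = 105 cm

105 cm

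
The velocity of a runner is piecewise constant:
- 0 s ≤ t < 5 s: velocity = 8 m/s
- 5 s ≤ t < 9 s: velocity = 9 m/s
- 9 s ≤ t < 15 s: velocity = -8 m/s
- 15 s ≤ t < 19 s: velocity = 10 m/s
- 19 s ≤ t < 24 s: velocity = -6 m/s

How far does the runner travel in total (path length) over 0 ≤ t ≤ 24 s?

194 m

Total distance travelled is ∫|v| dt — sum the magnitudes of each area piece.
0–5 s: |8| × 5 = 40 m
5–9 s: |9| × 4 = 36 m
9–15 s: |-8| × 6 = 48 m
15–19 s: |10| × 4 = 40 m
19–24 s: |-6| × 5 = 30 m
Total distance = 194 m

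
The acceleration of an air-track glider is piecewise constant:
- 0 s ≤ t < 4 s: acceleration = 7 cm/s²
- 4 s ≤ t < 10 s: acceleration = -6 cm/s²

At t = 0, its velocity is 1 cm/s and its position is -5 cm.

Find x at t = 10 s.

121 cm

On each constant-a segment, Δv = aΔt and Δx = v₀Δt + ½aΔt²; chain segment to segment.
0–4 s: v starts 1 cm/s; Δx = 1·4 + ½·7·4² = 60 cm; v ends 29 cm/s.
4–10 s: v starts 29 cm/s; Δx = 29·6 + ½·-6·6² = 66 cm; v ends -7 cm/s.
x(10) = -5 + Σ Δx = 121 cm.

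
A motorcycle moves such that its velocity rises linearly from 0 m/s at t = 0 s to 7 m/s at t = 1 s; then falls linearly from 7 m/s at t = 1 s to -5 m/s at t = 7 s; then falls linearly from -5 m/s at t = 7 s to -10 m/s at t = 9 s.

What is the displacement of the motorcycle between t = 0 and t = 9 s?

-5.5 m

Displacement is the signed area under the v-t curve.
0–1 s: ½(0 + 7)(1) = 3.5 m
1–7 s: ½(7 + -5)(6) = 6 m
7–9 s: ½(-5 + -10)(2) = -15 m
Net displacement = -5.5 m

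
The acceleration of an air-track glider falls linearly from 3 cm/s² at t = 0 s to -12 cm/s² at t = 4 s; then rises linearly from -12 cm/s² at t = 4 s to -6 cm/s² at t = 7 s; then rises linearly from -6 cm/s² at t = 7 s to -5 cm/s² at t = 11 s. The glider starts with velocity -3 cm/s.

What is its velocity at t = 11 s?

Δv equals the area under the a-t graph; then v = v₀ + Δv.
0–4 s: ½(3 + -12)(4) = -18 cm/s
4–7 s: ½(-12 + -6)(3) = -27 cm/s
7–11 s: ½(-6 + -5)(4) = -22 cm/s
Δv = -67 cm/s, so v(11) = -3 + (-67) = -70 cm/s.

-70 cm/s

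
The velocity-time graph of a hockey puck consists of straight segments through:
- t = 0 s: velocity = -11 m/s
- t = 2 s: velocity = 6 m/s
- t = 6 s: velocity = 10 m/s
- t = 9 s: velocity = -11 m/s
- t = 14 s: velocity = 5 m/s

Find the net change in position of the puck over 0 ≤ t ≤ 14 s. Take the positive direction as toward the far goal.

Net displacement equals the area under the velocity-time graph (areas below the axis count negative).
0–2 s: ½(-11 + 6)(2) = -5 m
2–6 s: ½(6 + 10)(4) = 32 m
6–9 s: ½(10 + -11)(3) = -1.5 m
9–14 s: ½(-11 + 5)(5) = -15 m
Net displacement = 10.5 m

10.5 m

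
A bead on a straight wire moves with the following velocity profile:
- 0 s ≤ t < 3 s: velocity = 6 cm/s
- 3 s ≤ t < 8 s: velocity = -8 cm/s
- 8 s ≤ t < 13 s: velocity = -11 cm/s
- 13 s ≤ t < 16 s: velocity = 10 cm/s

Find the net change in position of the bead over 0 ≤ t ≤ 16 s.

Net displacement equals the area under the velocity-time graph (areas below the axis count negative).
0–3 s: 6 × 3 = 18 cm
3–8 s: -8 × 5 = -40 cm
8–13 s: -11 × 5 = -55 cm
13–16 s: 10 × 3 = 30 cm
Net displacement = -47 cm

-47 cm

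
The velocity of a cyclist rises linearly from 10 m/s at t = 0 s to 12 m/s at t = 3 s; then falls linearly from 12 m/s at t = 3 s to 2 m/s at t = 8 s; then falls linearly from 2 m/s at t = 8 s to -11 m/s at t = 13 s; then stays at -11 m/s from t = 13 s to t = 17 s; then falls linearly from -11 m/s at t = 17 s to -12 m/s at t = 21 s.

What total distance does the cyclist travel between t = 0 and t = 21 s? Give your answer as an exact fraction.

4733/26 m

Distance (not displacement) is the total path length: add the absolute areas under v-t.
0–3 s: |½(10 + 12)(3)| = 33 m
3–8 s: |½(12 + 2)(5)| = 35 m
8–13 s: v = 0 at t = 114/13 s; triangle areas 10/13 + 605/26 = 625/26 m
13–17 s: |-11| × 4 = 44 m
17–21 s: |½(-11 + -12)(4)| = 46 m
Total distance = 4733/26 m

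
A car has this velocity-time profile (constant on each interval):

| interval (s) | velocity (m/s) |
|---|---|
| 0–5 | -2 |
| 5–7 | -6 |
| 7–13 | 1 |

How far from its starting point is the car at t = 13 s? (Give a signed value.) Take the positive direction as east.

Displacement is the signed area under the v-t curve.
0–5 s: -2 × 5 = -10 m
5–7 s: -6 × 2 = -12 m
7–13 s: 1 × 6 = 6 m
Net displacement = -16 m

-16 m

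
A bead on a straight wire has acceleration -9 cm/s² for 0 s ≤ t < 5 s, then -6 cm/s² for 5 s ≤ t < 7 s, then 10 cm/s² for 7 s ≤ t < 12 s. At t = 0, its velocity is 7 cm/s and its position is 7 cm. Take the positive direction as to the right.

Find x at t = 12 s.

On each constant-a segment, Δv = aΔt and Δx = v₀Δt + ½aΔt²; chain segment to segment.
0–5 s: v starts 7 cm/s; Δx = 7·5 + ½·-9·5² = -77.5 cm; v ends -38 cm/s.
5–7 s: v starts -38 cm/s; Δx = -38·2 + ½·-6·2² = -88 cm; v ends -50 cm/s.
7–12 s: v starts -50 cm/s; Δx = -50·5 + ½·10·5² = -125 cm; v ends 0 cm/s.
x(12) = 7 + Σ Δx = -283.5 cm.

-283.5 cm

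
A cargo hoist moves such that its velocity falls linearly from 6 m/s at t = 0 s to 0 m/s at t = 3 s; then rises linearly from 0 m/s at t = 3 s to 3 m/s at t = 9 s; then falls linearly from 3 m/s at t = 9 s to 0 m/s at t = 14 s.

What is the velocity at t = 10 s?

On 9–14 s the graph is linear from 3 to 0 m/s: v(10) = 3 + (0 − 3)·(10 − 9)/(14 − 9) = 2.4 m/s.

2.4 m/s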